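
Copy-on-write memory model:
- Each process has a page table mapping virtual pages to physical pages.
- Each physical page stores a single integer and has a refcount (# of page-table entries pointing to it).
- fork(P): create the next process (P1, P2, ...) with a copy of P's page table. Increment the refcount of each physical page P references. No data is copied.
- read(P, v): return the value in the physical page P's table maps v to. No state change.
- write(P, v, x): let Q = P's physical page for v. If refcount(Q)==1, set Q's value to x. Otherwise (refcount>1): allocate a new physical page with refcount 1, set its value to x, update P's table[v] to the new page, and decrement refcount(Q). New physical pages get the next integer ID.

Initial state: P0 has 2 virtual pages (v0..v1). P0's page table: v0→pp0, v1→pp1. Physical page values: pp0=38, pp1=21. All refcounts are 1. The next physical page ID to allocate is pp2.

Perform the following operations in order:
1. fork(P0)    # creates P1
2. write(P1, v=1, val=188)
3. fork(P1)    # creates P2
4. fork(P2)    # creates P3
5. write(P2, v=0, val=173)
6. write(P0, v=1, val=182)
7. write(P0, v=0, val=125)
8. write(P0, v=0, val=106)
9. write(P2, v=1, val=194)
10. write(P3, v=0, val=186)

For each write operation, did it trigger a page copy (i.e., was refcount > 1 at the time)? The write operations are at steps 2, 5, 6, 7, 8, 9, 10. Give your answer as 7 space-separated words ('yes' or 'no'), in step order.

Op 1: fork(P0) -> P1. 2 ppages; refcounts: pp0:2 pp1:2
Op 2: write(P1, v1, 188). refcount(pp1)=2>1 -> COPY to pp2. 3 ppages; refcounts: pp0:2 pp1:1 pp2:1
Op 3: fork(P1) -> P2. 3 ppages; refcounts: pp0:3 pp1:1 pp2:2
Op 4: fork(P2) -> P3. 3 ppages; refcounts: pp0:4 pp1:1 pp2:3
Op 5: write(P2, v0, 173). refcount(pp0)=4>1 -> COPY to pp3. 4 ppages; refcounts: pp0:3 pp1:1 pp2:3 pp3:1
Op 6: write(P0, v1, 182). refcount(pp1)=1 -> write in place. 4 ppages; refcounts: pp0:3 pp1:1 pp2:3 pp3:1
Op 7: write(P0, v0, 125). refcount(pp0)=3>1 -> COPY to pp4. 5 ppages; refcounts: pp0:2 pp1:1 pp2:3 pp3:1 pp4:1
Op 8: write(P0, v0, 106). refcount(pp4)=1 -> write in place. 5 ppages; refcounts: pp0:2 pp1:1 pp2:3 pp3:1 pp4:1
Op 9: write(P2, v1, 194). refcount(pp2)=3>1 -> COPY to pp5. 6 ppages; refcounts: pp0:2 pp1:1 pp2:2 pp3:1 pp4:1 pp5:1
Op 10: write(P3, v0, 186). refcount(pp0)=2>1 -> COPY to pp6. 7 ppages; refcounts: pp0:1 pp1:1 pp2:2 pp3:1 pp4:1 pp5:1 pp6:1

yes yes no yes no yes yes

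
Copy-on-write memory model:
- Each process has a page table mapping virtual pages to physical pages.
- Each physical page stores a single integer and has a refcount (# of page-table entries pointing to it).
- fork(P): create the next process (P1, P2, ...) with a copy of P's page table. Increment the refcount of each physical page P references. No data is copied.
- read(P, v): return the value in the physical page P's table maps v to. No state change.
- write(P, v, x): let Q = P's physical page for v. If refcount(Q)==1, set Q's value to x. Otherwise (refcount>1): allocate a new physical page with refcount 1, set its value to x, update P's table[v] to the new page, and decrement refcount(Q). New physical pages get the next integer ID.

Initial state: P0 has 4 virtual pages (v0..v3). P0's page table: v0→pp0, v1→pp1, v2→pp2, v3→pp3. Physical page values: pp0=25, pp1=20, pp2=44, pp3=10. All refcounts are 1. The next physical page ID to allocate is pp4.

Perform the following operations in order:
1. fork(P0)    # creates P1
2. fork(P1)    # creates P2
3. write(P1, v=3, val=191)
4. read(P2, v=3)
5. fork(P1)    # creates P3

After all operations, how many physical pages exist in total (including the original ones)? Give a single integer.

Op 1: fork(P0) -> P1. 4 ppages; refcounts: pp0:2 pp1:2 pp2:2 pp3:2
Op 2: fork(P1) -> P2. 4 ppages; refcounts: pp0:3 pp1:3 pp2:3 pp3:3
Op 3: write(P1, v3, 191). refcount(pp3)=3>1 -> COPY to pp4. 5 ppages; refcounts: pp0:3 pp1:3 pp2:3 pp3:2 pp4:1
Op 4: read(P2, v3) -> 10. No state change.
Op 5: fork(P1) -> P3. 5 ppages; refcounts: pp0:4 pp1:4 pp2:4 pp3:2 pp4:2

Answer: 5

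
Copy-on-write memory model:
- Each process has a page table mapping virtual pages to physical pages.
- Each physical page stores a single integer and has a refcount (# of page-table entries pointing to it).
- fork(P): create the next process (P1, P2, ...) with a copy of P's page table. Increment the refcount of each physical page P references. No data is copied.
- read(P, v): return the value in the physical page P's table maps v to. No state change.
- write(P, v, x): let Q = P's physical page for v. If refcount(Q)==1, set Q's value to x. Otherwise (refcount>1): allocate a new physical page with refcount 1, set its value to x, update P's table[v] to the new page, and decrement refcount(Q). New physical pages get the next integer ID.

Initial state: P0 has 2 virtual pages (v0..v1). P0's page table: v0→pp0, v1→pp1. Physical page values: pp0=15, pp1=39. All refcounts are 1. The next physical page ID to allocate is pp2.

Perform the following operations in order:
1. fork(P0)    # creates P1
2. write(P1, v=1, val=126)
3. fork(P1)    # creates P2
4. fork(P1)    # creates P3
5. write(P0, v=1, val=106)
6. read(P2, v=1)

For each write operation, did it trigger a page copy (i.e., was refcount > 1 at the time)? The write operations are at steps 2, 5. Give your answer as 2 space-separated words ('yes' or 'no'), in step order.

Op 1: fork(P0) -> P1. 2 ppages; refcounts: pp0:2 pp1:2
Op 2: write(P1, v1, 126). refcount(pp1)=2>1 -> COPY to pp2. 3 ppages; refcounts: pp0:2 pp1:1 pp2:1
Op 3: fork(P1) -> P2. 3 ppages; refcounts: pp0:3 pp1:1 pp2:2
Op 4: fork(P1) -> P3. 3 ppages; refcounts: pp0:4 pp1:1 pp2:3
Op 5: write(P0, v1, 106). refcount(pp1)=1 -> write in place. 3 ppages; refcounts: pp0:4 pp1:1 pp2:3
Op 6: read(P2, v1) -> 126. No state change.

yes no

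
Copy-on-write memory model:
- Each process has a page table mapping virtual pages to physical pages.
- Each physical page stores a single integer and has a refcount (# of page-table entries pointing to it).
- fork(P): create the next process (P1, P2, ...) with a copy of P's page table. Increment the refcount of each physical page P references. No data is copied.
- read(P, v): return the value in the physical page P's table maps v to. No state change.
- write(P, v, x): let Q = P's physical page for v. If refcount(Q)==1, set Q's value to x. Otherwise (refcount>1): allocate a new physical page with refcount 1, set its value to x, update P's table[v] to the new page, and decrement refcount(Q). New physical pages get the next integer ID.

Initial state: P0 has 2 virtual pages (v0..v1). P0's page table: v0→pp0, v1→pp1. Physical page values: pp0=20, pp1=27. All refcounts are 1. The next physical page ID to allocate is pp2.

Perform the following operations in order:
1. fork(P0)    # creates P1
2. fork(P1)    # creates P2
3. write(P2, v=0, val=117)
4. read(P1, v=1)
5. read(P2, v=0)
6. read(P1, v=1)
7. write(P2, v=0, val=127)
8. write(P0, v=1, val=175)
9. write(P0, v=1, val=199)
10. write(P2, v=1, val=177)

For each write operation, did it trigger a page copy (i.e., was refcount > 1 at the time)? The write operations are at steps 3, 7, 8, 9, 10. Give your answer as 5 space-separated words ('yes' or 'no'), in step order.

Op 1: fork(P0) -> P1. 2 ppages; refcounts: pp0:2 pp1:2
Op 2: fork(P1) -> P2. 2 ppages; refcounts: pp0:3 pp1:3
Op 3: write(P2, v0, 117). refcount(pp0)=3>1 -> COPY to pp2. 3 ppages; refcounts: pp0:2 pp1:3 pp2:1
Op 4: read(P1, v1) -> 27. No state change.
Op 5: read(P2, v0) -> 117. No state change.
Op 6: read(P1, v1) -> 27. No state change.
Op 7: write(P2, v0, 127). refcount(pp2)=1 -> write in place. 3 ppages; refcounts: pp0:2 pp1:3 pp2:1
Op 8: write(P0, v1, 175). refcount(pp1)=3>1 -> COPY to pp3. 4 ppages; refcounts: pp0:2 pp1:2 pp2:1 pp3:1
Op 9: write(P0, v1, 199). refcount(pp3)=1 -> write in place. 4 ppages; refcounts: pp0:2 pp1:2 pp2:1 pp3:1
Op 10: write(P2, v1, 177). refcount(pp1)=2>1 -> COPY to pp4. 5 ppages; refcounts: pp0:2 pp1:1 pp2:1 pp3:1 pp4:1

yes no yes no yes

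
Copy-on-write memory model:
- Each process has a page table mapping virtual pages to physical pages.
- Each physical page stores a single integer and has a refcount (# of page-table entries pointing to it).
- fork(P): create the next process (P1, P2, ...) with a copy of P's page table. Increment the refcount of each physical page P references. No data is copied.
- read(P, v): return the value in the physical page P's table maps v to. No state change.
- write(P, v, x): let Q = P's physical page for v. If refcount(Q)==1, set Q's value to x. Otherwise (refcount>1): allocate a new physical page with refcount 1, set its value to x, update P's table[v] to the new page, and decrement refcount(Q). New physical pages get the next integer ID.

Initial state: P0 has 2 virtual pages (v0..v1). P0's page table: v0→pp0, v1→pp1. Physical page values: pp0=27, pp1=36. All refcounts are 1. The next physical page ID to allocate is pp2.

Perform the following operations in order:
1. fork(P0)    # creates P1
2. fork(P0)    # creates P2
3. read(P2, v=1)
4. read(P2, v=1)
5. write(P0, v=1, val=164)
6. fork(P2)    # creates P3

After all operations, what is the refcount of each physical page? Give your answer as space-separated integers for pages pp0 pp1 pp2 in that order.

Answer: 4 3 1

Derivation:
Op 1: fork(P0) -> P1. 2 ppages; refcounts: pp0:2 pp1:2
Op 2: fork(P0) -> P2. 2 ppages; refcounts: pp0:3 pp1:3
Op 3: read(P2, v1) -> 36. No state change.
Op 4: read(P2, v1) -> 36. No state change.
Op 5: write(P0, v1, 164). refcount(pp1)=3>1 -> COPY to pp2. 3 ppages; refcounts: pp0:3 pp1:2 pp2:1
Op 6: fork(P2) -> P3. 3 ppages; refcounts: pp0:4 pp1:3 pp2:1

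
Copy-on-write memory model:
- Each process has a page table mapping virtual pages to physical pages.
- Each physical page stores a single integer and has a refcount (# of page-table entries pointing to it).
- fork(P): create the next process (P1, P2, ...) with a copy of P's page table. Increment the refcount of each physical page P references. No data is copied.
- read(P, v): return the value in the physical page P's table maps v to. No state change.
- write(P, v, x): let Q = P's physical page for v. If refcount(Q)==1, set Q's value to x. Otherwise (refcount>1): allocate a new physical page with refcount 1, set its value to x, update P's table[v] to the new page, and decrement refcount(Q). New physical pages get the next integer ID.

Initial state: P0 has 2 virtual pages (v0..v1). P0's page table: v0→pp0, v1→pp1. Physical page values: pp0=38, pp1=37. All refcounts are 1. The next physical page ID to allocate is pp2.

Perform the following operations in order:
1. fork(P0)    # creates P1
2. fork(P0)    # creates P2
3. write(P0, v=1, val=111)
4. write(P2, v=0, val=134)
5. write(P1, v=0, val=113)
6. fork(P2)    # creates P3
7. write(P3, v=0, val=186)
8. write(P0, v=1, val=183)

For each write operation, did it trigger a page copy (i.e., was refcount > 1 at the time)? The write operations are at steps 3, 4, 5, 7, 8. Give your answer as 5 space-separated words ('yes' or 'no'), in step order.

Op 1: fork(P0) -> P1. 2 ppages; refcounts: pp0:2 pp1:2
Op 2: fork(P0) -> P2. 2 ppages; refcounts: pp0:3 pp1:3
Op 3: write(P0, v1, 111). refcount(pp1)=3>1 -> COPY to pp2. 3 ppages; refcounts: pp0:3 pp1:2 pp2:1
Op 4: write(P2, v0, 134). refcount(pp0)=3>1 -> COPY to pp3. 4 ppages; refcounts: pp0:2 pp1:2 pp2:1 pp3:1
Op 5: write(P1, v0, 113). refcount(pp0)=2>1 -> COPY to pp4. 5 ppages; refcounts: pp0:1 pp1:2 pp2:1 pp3:1 pp4:1
Op 6: fork(P2) -> P3. 5 ppages; refcounts: pp0:1 pp1:3 pp2:1 pp3:2 pp4:1
Op 7: write(P3, v0, 186). refcount(pp3)=2>1 -> COPY to pp5. 6 ppages; refcounts: pp0:1 pp1:3 pp2:1 pp3:1 pp4:1 pp5:1
Op 8: write(P0, v1, 183). refcount(pp2)=1 -> write in place. 6 ppages; refcounts: pp0:1 pp1:3 pp2:1 pp3:1 pp4:1 pp5:1

yes yes yes yes no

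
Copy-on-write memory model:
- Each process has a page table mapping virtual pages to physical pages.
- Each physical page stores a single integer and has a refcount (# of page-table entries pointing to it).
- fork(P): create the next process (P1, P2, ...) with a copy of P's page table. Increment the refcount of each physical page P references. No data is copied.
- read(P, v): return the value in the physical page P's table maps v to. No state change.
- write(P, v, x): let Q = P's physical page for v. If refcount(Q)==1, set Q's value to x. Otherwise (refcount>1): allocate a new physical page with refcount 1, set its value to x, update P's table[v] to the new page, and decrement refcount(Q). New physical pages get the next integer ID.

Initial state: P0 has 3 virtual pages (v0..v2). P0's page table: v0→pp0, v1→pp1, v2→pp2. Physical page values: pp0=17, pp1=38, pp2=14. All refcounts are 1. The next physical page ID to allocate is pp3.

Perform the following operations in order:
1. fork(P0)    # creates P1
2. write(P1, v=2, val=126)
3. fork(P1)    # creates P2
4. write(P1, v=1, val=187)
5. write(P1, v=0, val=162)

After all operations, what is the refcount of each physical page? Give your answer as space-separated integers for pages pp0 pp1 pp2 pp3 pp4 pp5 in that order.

Answer: 2 2 1 2 1 1

Derivation:
Op 1: fork(P0) -> P1. 3 ppages; refcounts: pp0:2 pp1:2 pp2:2
Op 2: write(P1, v2, 126). refcount(pp2)=2>1 -> COPY to pp3. 4 ppages; refcounts: pp0:2 pp1:2 pp2:1 pp3:1
Op 3: fork(P1) -> P2. 4 ppages; refcounts: pp0:3 pp1:3 pp2:1 pp3:2
Op 4: write(P1, v1, 187). refcount(pp1)=3>1 -> COPY to pp4. 5 ppages; refcounts: pp0:3 pp1:2 pp2:1 pp3:2 pp4:1
Op 5: write(P1, v0, 162). refcount(pp0)=3>1 -> COPY to pp5. 6 ppages; refcounts: pp0:2 pp1:2 pp2:1 pp3:2 pp4:1 pp5:1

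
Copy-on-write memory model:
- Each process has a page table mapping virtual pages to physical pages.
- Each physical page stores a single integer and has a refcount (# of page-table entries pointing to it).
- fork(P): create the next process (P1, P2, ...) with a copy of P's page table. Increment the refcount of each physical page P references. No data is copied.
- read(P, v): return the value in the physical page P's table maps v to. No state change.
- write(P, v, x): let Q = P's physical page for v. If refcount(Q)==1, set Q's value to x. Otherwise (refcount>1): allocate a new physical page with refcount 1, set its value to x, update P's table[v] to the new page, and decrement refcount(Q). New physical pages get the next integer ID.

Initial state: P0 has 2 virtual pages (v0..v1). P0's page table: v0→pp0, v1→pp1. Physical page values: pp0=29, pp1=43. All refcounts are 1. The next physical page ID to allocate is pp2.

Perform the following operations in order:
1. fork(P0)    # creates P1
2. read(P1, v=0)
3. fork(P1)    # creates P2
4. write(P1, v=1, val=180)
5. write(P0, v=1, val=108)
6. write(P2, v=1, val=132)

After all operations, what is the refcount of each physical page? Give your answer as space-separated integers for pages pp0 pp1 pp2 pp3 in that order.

Answer: 3 1 1 1

Derivation:
Op 1: fork(P0) -> P1. 2 ppages; refcounts: pp0:2 pp1:2
Op 2: read(P1, v0) -> 29. No state change.
Op 3: fork(P1) -> P2. 2 ppages; refcounts: pp0:3 pp1:3
Op 4: write(P1, v1, 180). refcount(pp1)=3>1 -> COPY to pp2. 3 ppages; refcounts: pp0:3 pp1:2 pp2:1
Op 5: write(P0, v1, 108). refcount(pp1)=2>1 -> COPY to pp3. 4 ppages; refcounts: pp0:3 pp1:1 pp2:1 pp3:1
Op 6: write(P2, v1, 132). refcount(pp1)=1 -> write in place. 4 ppages; refcounts: pp0:3 pp1:1 pp2:1 pp3:1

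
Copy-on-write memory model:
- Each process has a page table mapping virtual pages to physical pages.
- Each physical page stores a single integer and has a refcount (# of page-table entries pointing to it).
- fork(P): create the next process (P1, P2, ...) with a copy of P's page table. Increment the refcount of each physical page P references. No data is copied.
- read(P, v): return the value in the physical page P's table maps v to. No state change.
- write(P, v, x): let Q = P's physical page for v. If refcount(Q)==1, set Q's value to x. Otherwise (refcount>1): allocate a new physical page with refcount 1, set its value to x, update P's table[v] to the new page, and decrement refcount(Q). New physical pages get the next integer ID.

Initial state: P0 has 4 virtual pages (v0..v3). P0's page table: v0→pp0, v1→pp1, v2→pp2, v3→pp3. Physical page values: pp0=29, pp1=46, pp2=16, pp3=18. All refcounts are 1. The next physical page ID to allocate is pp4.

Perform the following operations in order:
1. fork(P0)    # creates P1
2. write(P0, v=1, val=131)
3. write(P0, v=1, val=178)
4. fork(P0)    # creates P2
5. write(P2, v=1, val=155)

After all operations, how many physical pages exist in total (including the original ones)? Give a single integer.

Op 1: fork(P0) -> P1. 4 ppages; refcounts: pp0:2 pp1:2 pp2:2 pp3:2
Op 2: write(P0, v1, 131). refcount(pp1)=2>1 -> COPY to pp4. 5 ppages; refcounts: pp0:2 pp1:1 pp2:2 pp3:2 pp4:1
Op 3: write(P0, v1, 178). refcount(pp4)=1 -> write in place. 5 ppages; refcounts: pp0:2 pp1:1 pp2:2 pp3:2 pp4:1
Op 4: fork(P0) -> P2. 5 ppages; refcounts: pp0:3 pp1:1 pp2:3 pp3:3 pp4:2
Op 5: write(P2, v1, 155). refcount(pp4)=2>1 -> COPY to pp5. 6 ppages; refcounts: pp0:3 pp1:1 pp2:3 pp3:3 pp4:1 pp5:1

Answer: 6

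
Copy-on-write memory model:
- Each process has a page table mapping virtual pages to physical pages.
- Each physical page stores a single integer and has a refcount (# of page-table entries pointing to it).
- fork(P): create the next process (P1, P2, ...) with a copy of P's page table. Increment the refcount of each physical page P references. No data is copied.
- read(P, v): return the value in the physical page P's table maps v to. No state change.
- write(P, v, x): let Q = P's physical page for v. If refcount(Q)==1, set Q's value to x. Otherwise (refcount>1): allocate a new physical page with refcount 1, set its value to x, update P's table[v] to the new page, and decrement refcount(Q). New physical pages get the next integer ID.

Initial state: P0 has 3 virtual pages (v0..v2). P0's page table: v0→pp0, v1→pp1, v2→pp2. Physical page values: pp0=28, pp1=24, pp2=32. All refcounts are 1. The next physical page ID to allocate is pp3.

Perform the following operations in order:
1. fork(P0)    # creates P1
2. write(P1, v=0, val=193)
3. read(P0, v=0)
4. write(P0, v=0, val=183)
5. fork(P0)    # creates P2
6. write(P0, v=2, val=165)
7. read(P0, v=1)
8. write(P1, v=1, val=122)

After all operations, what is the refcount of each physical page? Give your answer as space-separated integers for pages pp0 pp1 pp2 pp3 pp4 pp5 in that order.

Op 1: fork(P0) -> P1. 3 ppages; refcounts: pp0:2 pp1:2 pp2:2
Op 2: write(P1, v0, 193). refcount(pp0)=2>1 -> COPY to pp3. 4 ppages; refcounts: pp0:1 pp1:2 pp2:2 pp3:1
Op 3: read(P0, v0) -> 28. No state change.
Op 4: write(P0, v0, 183). refcount(pp0)=1 -> write in place. 4 ppages; refcounts: pp0:1 pp1:2 pp2:2 pp3:1
Op 5: fork(P0) -> P2. 4 ppages; refcounts: pp0:2 pp1:3 pp2:3 pp3:1
Op 6: write(P0, v2, 165). refcount(pp2)=3>1 -> COPY to pp4. 5 ppages; refcounts: pp0:2 pp1:3 pp2:2 pp3:1 pp4:1
Op 7: read(P0, v1) -> 24. No state change.
Op 8: write(P1, v1, 122). refcount(pp1)=3>1 -> COPY to pp5. 6 ppages; refcounts: pp0:2 pp1:2 pp2:2 pp3:1 pp4:1 pp5:1

Answer: 2 2 2 1 1 1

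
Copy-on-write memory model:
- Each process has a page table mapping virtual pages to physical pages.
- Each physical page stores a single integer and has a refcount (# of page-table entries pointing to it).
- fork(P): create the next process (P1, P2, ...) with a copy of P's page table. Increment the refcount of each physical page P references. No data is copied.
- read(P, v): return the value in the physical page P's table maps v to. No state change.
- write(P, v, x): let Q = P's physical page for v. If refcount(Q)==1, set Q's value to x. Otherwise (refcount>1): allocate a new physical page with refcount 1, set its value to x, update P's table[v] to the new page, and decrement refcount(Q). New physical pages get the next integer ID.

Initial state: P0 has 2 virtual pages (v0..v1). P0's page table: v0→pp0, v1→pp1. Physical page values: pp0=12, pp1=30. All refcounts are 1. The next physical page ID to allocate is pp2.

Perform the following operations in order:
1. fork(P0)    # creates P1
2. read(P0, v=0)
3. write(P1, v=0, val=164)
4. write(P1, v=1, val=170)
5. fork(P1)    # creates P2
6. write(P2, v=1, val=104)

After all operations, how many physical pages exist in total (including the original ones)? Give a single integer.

Answer: 5

Derivation:
Op 1: fork(P0) -> P1. 2 ppages; refcounts: pp0:2 pp1:2
Op 2: read(P0, v0) -> 12. No state change.
Op 3: write(P1, v0, 164). refcount(pp0)=2>1 -> COPY to pp2. 3 ppages; refcounts: pp0:1 pp1:2 pp2:1
Op 4: write(P1, v1, 170). refcount(pp1)=2>1 -> COPY to pp3. 4 ppages; refcounts: pp0:1 pp1:1 pp2:1 pp3:1
Op 5: fork(P1) -> P2. 4 ppages; refcounts: pp0:1 pp1:1 pp2:2 pp3:2
Op 6: write(P2, v1, 104). refcount(pp3)=2>1 -> COPY to pp4. 5 ppages; refcounts: pp0:1 pp1:1 pp2:2 pp3:1 pp4:1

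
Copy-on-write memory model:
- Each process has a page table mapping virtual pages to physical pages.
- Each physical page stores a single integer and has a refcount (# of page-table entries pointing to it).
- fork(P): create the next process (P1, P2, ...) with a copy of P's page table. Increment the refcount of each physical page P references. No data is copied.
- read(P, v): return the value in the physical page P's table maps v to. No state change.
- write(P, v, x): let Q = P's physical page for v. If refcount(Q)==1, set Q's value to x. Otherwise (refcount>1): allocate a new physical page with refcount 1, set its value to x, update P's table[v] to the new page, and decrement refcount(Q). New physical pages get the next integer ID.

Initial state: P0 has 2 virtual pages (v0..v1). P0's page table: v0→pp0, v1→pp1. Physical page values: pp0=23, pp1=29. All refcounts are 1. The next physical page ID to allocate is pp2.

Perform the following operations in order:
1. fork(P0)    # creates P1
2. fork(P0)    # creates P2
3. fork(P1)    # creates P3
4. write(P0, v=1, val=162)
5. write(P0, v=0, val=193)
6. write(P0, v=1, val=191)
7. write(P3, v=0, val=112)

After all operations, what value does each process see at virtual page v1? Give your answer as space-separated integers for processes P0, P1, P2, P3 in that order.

Answer: 191 29 29 29

Derivation:
Op 1: fork(P0) -> P1. 2 ppages; refcounts: pp0:2 pp1:2
Op 2: fork(P0) -> P2. 2 ppages; refcounts: pp0:3 pp1:3
Op 3: fork(P1) -> P3. 2 ppages; refcounts: pp0:4 pp1:4
Op 4: write(P0, v1, 162). refcount(pp1)=4>1 -> COPY to pp2. 3 ppages; refcounts: pp0:4 pp1:3 pp2:1
Op 5: write(P0, v0, 193). refcount(pp0)=4>1 -> COPY to pp3. 4 ppages; refcounts: pp0:3 pp1:3 pp2:1 pp3:1
Op 6: write(P0, v1, 191). refcount(pp2)=1 -> write in place. 4 ppages; refcounts: pp0:3 pp1:3 pp2:1 pp3:1
Op 7: write(P3, v0, 112). refcount(pp0)=3>1 -> COPY to pp4. 5 ppages; refcounts: pp0:2 pp1:3 pp2:1 pp3:1 pp4:1
P0: v1 -> pp2 = 191
P1: v1 -> pp1 = 29
P2: v1 -> pp1 = 29
P3: v1 -> pp1 = 29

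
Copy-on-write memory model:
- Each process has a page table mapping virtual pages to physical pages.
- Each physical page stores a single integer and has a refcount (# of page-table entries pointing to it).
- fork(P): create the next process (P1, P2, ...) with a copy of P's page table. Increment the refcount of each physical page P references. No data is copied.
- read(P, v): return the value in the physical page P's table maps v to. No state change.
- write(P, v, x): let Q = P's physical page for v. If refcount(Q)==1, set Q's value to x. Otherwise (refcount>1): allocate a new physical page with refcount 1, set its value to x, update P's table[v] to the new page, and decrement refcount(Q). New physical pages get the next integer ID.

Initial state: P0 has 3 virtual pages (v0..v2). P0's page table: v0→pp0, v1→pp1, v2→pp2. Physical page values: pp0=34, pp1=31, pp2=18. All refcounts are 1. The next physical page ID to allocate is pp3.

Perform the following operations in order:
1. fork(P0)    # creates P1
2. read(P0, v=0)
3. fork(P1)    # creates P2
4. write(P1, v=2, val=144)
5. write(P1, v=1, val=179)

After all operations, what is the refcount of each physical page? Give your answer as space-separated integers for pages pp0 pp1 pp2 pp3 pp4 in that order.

Op 1: fork(P0) -> P1. 3 ppages; refcounts: pp0:2 pp1:2 pp2:2
Op 2: read(P0, v0) -> 34. No state change.
Op 3: fork(P1) -> P2. 3 ppages; refcounts: pp0:3 pp1:3 pp2:3
Op 4: write(P1, v2, 144). refcount(pp2)=3>1 -> COPY to pp3. 4 ppages; refcounts: pp0:3 pp1:3 pp2:2 pp3:1
Op 5: write(P1, v1, 179). refcount(pp1)=3>1 -> COPY to pp4. 5 ppages; refcounts: pp0:3 pp1:2 pp2:2 pp3:1 pp4:1

Answer: 3 2 2 1 1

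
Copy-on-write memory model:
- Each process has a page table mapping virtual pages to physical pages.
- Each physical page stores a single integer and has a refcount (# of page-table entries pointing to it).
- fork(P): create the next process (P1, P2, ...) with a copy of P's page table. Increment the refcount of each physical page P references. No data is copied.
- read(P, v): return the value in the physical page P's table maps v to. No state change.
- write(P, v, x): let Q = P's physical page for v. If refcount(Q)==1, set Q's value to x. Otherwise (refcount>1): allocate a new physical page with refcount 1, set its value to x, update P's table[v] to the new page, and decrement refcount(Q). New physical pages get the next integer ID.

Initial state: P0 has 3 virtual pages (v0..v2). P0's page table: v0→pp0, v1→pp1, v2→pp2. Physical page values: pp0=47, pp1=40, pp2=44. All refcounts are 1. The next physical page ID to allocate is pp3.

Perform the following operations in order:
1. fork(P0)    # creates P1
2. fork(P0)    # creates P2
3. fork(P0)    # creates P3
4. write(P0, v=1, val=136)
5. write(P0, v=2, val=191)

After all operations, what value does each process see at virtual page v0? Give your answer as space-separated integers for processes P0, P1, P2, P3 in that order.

Op 1: fork(P0) -> P1. 3 ppages; refcounts: pp0:2 pp1:2 pp2:2
Op 2: fork(P0) -> P2. 3 ppages; refcounts: pp0:3 pp1:3 pp2:3
Op 3: fork(P0) -> P3. 3 ppages; refcounts: pp0:4 pp1:4 pp2:4
Op 4: write(P0, v1, 136). refcount(pp1)=4>1 -> COPY to pp3. 4 ppages; refcounts: pp0:4 pp1:3 pp2:4 pp3:1
Op 5: write(P0, v2, 191). refcount(pp2)=4>1 -> COPY to pp4. 5 ppages; refcounts: pp0:4 pp1:3 pp2:3 pp3:1 pp4:1
P0: v0 -> pp0 = 47
P1: v0 -> pp0 = 47
P2: v0 -> pp0 = 47
P3: v0 -> pp0 = 47

Answer: 47 47 47 47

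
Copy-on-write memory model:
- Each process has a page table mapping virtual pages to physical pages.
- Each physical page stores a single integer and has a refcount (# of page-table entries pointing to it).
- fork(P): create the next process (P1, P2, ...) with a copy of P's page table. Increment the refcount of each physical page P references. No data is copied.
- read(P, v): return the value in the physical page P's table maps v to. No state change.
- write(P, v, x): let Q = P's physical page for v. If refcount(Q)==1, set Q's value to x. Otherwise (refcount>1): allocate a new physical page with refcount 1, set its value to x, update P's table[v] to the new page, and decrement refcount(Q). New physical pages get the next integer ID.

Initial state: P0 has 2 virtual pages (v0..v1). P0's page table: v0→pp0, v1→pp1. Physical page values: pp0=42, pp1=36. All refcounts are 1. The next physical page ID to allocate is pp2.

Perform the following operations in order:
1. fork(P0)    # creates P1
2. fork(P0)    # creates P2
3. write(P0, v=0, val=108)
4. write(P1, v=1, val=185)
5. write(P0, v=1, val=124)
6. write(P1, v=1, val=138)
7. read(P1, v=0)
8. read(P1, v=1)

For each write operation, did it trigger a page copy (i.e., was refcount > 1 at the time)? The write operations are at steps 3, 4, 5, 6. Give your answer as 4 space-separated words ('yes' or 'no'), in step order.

Op 1: fork(P0) -> P1. 2 ppages; refcounts: pp0:2 pp1:2
Op 2: fork(P0) -> P2. 2 ppages; refcounts: pp0:3 pp1:3
Op 3: write(P0, v0, 108). refcount(pp0)=3>1 -> COPY to pp2. 3 ppages; refcounts: pp0:2 pp1:3 pp2:1
Op 4: write(P1, v1, 185). refcount(pp1)=3>1 -> COPY to pp3. 4 ppages; refcounts: pp0:2 pp1:2 pp2:1 pp3:1
Op 5: write(P0, v1, 124). refcount(pp1)=2>1 -> COPY to pp4. 5 ppages; refcounts: pp0:2 pp1:1 pp2:1 pp3:1 pp4:1
Op 6: write(P1, v1, 138). refcount(pp3)=1 -> write in place. 5 ppages; refcounts: pp0:2 pp1:1 pp2:1 pp3:1 pp4:1
Op 7: read(P1, v0) -> 42. No state change.
Op 8: read(P1, v1) -> 138. No state change.

yes yes yes no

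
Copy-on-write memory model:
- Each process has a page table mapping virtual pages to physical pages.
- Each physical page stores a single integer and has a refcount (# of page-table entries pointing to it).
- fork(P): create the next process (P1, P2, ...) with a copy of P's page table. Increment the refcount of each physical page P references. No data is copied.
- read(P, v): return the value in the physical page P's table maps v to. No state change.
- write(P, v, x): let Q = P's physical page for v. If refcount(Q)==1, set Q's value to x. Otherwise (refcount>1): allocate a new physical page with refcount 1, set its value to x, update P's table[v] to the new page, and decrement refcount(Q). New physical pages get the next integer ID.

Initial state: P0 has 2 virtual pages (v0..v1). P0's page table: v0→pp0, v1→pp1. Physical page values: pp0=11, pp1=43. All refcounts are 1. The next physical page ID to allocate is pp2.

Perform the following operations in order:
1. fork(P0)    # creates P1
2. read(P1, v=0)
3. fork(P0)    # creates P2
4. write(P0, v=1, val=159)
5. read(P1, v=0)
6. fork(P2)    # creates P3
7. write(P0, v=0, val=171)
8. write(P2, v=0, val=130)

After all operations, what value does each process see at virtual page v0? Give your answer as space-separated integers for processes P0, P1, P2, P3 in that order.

Op 1: fork(P0) -> P1. 2 ppages; refcounts: pp0:2 pp1:2
Op 2: read(P1, v0) -> 11. No state change.
Op 3: fork(P0) -> P2. 2 ppages; refcounts: pp0:3 pp1:3
Op 4: write(P0, v1, 159). refcount(pp1)=3>1 -> COPY to pp2. 3 ppages; refcounts: pp0:3 pp1:2 pp2:1
Op 5: read(P1, v0) -> 11. No state change.
Op 6: fork(P2) -> P3. 3 ppages; refcounts: pp0:4 pp1:3 pp2:1
Op 7: write(P0, v0, 171). refcount(pp0)=4>1 -> COPY to pp3. 4 ppages; refcounts: pp0:3 pp1:3 pp2:1 pp3:1
Op 8: write(P2, v0, 130). refcount(pp0)=3>1 -> COPY to pp4. 5 ppages; refcounts: pp0:2 pp1:3 pp2:1 pp3:1 pp4:1
P0: v0 -> pp3 = 171
P1: v0 -> pp0 = 11
P2: v0 -> pp4 = 130
P3: v0 -> pp0 = 11

Answer: 171 11 130 11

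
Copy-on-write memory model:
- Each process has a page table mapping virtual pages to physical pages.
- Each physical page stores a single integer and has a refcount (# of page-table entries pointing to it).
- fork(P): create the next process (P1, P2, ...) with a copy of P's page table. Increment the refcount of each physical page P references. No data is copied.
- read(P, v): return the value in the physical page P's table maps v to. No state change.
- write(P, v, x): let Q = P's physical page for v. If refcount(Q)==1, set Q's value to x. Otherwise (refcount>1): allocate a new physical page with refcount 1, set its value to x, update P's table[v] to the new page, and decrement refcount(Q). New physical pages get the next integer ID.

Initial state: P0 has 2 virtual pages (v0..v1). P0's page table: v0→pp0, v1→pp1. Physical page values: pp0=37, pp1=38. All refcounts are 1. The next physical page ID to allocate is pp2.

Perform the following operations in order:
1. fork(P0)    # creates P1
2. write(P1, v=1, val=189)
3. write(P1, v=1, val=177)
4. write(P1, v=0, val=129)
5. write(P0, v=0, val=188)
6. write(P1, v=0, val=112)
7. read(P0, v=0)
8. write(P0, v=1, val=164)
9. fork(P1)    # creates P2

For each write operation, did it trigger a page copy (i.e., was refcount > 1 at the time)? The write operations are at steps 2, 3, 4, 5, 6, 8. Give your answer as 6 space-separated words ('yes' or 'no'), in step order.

Op 1: fork(P0) -> P1. 2 ppages; refcounts: pp0:2 pp1:2
Op 2: write(P1, v1, 189). refcount(pp1)=2>1 -> COPY to pp2. 3 ppages; refcounts: pp0:2 pp1:1 pp2:1
Op 3: write(P1, v1, 177). refcount(pp2)=1 -> write in place. 3 ppages; refcounts: pp0:2 pp1:1 pp2:1
Op 4: write(P1, v0, 129). refcount(pp0)=2>1 -> COPY to pp3. 4 ppages; refcounts: pp0:1 pp1:1 pp2:1 pp3:1
Op 5: write(P0, v0, 188). refcount(pp0)=1 -> write in place. 4 ppages; refcounts: pp0:1 pp1:1 pp2:1 pp3:1
Op 6: write(P1, v0, 112). refcount(pp3)=1 -> write in place. 4 ppages; refcounts: pp0:1 pp1:1 pp2:1 pp3:1
Op 7: read(P0, v0) -> 188. No state change.
Op 8: write(P0, v1, 164). refcount(pp1)=1 -> write in place. 4 ppages; refcounts: pp0:1 pp1:1 pp2:1 pp3:1
Op 9: fork(P1) -> P2. 4 ppages; refcounts: pp0:1 pp1:1 pp2:2 pp3:2

yes no yes no no no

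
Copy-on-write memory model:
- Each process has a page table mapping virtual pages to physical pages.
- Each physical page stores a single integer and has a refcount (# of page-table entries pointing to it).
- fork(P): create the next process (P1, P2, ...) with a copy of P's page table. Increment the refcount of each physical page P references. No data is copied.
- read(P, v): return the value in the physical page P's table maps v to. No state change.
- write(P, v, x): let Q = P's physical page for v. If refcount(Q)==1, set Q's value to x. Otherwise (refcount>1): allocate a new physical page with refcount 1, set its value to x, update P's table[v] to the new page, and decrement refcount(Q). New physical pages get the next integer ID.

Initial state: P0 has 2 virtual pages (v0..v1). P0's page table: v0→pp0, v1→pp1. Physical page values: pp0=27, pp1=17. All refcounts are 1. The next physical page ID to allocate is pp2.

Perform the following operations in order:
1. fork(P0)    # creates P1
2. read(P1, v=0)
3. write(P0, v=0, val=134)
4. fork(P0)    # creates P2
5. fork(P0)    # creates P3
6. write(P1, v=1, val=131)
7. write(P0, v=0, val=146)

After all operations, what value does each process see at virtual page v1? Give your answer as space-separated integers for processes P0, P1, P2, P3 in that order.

Op 1: fork(P0) -> P1. 2 ppages; refcounts: pp0:2 pp1:2
Op 2: read(P1, v0) -> 27. No state change.
Op 3: write(P0, v0, 134). refcount(pp0)=2>1 -> COPY to pp2. 3 ppages; refcounts: pp0:1 pp1:2 pp2:1
Op 4: fork(P0) -> P2. 3 ppages; refcounts: pp0:1 pp1:3 pp2:2
Op 5: fork(P0) -> P3. 3 ppages; refcounts: pp0:1 pp1:4 pp2:3
Op 6: write(P1, v1, 131). refcount(pp1)=4>1 -> COPY to pp3. 4 ppages; refcounts: pp0:1 pp1:3 pp2:3 pp3:1
Op 7: write(P0, v0, 146). refcount(pp2)=3>1 -> COPY to pp4. 5 ppages; refcounts: pp0:1 pp1:3 pp2:2 pp3:1 pp4:1
P0: v1 -> pp1 = 17
P1: v1 -> pp3 = 131
P2: v1 -> pp1 = 17
P3: v1 -> pp1 = 17

Answer: 17 131 17 17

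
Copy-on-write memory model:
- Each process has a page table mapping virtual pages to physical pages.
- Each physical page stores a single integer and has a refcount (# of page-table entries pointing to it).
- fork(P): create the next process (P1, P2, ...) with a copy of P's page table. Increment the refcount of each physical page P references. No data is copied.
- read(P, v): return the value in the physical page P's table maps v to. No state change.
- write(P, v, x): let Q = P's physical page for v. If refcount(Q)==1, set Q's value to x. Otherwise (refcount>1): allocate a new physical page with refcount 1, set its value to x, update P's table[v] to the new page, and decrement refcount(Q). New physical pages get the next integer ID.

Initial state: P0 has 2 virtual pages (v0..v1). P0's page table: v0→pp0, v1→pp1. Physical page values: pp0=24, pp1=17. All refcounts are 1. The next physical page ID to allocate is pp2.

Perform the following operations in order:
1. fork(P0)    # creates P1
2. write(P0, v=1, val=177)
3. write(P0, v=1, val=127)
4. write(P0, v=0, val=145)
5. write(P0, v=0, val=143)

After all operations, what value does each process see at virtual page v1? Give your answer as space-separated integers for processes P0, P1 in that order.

Op 1: fork(P0) -> P1. 2 ppages; refcounts: pp0:2 pp1:2
Op 2: write(P0, v1, 177). refcount(pp1)=2>1 -> COPY to pp2. 3 ppages; refcounts: pp0:2 pp1:1 pp2:1
Op 3: write(P0, v1, 127). refcount(pp2)=1 -> write in place. 3 ppages; refcounts: pp0:2 pp1:1 pp2:1
Op 4: write(P0, v0, 145). refcount(pp0)=2>1 -> COPY to pp3. 4 ppages; refcounts: pp0:1 pp1:1 pp2:1 pp3:1
Op 5: write(P0, v0, 143). refcount(pp3)=1 -> write in place. 4 ppages; refcounts: pp0:1 pp1:1 pp2:1 pp3:1
P0: v1 -> pp2 = 127
P1: v1 -> pp1 = 17

Answer: 127 17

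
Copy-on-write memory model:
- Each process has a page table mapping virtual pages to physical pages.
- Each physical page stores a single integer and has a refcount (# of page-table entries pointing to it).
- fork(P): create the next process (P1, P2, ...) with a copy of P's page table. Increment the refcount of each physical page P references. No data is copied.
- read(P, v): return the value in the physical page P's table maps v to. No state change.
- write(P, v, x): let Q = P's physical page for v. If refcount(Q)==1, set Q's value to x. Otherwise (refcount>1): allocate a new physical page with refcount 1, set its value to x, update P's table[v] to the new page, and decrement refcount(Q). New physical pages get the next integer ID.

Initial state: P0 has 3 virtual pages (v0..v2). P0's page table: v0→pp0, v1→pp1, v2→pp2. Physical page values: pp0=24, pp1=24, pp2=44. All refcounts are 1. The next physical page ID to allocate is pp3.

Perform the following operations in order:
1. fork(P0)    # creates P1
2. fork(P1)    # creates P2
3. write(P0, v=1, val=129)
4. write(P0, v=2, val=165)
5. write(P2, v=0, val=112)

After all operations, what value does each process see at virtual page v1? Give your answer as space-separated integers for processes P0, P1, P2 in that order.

Op 1: fork(P0) -> P1. 3 ppages; refcounts: pp0:2 pp1:2 pp2:2
Op 2: fork(P1) -> P2. 3 ppages; refcounts: pp0:3 pp1:3 pp2:3
Op 3: write(P0, v1, 129). refcount(pp1)=3>1 -> COPY to pp3. 4 ppages; refcounts: pp0:3 pp1:2 pp2:3 pp3:1
Op 4: write(P0, v2, 165). refcount(pp2)=3>1 -> COPY to pp4. 5 ppages; refcounts: pp0:3 pp1:2 pp2:2 pp3:1 pp4:1
Op 5: write(P2, v0, 112). refcount(pp0)=3>1 -> COPY to pp5. 6 ppages; refcounts: pp0:2 pp1:2 pp2:2 pp3:1 pp4:1 pp5:1
P0: v1 -> pp3 = 129
P1: v1 -> pp1 = 24
P2: v1 -> pp1 = 24

Answer: 129 24 24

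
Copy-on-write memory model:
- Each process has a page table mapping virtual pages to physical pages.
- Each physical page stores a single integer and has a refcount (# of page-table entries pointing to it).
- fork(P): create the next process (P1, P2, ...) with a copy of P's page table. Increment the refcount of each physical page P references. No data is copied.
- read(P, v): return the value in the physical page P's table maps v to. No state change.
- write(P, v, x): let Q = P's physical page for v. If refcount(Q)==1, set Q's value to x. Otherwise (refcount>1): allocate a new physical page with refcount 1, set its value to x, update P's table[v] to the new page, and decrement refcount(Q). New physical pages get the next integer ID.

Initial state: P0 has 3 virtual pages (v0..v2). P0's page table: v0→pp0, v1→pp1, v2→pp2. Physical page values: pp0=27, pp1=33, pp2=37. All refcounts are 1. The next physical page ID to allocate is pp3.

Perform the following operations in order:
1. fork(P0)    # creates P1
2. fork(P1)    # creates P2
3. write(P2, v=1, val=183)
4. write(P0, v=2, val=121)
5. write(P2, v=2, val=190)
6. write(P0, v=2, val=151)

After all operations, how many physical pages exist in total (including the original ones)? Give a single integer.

Op 1: fork(P0) -> P1. 3 ppages; refcounts: pp0:2 pp1:2 pp2:2
Op 2: fork(P1) -> P2. 3 ppages; refcounts: pp0:3 pp1:3 pp2:3
Op 3: write(P2, v1, 183). refcount(pp1)=3>1 -> COPY to pp3. 4 ppages; refcounts: pp0:3 pp1:2 pp2:3 pp3:1
Op 4: write(P0, v2, 121). refcount(pp2)=3>1 -> COPY to pp4. 5 ppages; refcounts: pp0:3 pp1:2 pp2:2 pp3:1 pp4:1
Op 5: write(P2, v2, 190). refcount(pp2)=2>1 -> COPY to pp5. 6 ppages; refcounts: pp0:3 pp1:2 pp2:1 pp3:1 pp4:1 pp5:1
Op 6: write(P0, v2, 151). refcount(pp4)=1 -> write in place. 6 ppages; refcounts: pp0:3 pp1:2 pp2:1 pp3:1 pp4:1 pp5:1

Answer: 6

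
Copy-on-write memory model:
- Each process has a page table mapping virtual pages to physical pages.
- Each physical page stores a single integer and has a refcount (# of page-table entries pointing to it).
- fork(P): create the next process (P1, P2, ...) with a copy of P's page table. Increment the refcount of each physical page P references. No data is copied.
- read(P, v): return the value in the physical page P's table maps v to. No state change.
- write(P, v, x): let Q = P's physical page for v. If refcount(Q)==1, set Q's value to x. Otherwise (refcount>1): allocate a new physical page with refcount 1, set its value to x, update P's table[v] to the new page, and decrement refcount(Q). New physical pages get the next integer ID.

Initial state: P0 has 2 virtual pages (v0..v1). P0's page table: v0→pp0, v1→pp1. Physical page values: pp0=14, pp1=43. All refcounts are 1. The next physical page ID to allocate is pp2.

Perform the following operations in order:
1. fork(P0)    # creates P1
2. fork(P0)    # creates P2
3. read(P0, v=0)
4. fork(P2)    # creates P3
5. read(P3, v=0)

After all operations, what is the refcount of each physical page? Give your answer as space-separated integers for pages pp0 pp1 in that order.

Op 1: fork(P0) -> P1. 2 ppages; refcounts: pp0:2 pp1:2
Op 2: fork(P0) -> P2. 2 ppages; refcounts: pp0:3 pp1:3
Op 3: read(P0, v0) -> 14. No state change.
Op 4: fork(P2) -> P3. 2 ppages; refcounts: pp0:4 pp1:4
Op 5: read(P3, v0) -> 14. No state change.

Answer: 4 4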